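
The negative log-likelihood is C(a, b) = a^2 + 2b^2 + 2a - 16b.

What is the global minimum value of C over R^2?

C(a,b) separates as P(a) + Q(b), so its minimum is min P + min Q.
P'(a) = 2a + 2 vanishes at a ∈ {-1}; Q'(b) = 4b - 16 vanishes at b ∈ {4}.
Local minima of P (where P''>0): P(-1)=-1. Local minima of Q: Q(4)=-32.
So the global minimum of C is P(-1) + Q(4) = -1 − 32 = -33, attained at (-1, 4).

-33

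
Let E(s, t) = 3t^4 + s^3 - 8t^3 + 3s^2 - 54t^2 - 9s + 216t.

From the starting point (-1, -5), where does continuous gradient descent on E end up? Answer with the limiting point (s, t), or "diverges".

E is separable, so gradient descent decouples: s follows -∂E/∂s, t follows -∂E/∂t.
∂E/∂s = 3(s - 1)(s + 3); at s=-1 this is -12, so s increases.
∂E/∂t = 12(t - 3)(t - 2)(t + 3); at t=-5 this is -1344, so t increases.
s converges to its nearest critical value 1 (a local min of the s-part); t converges to -3. The iterate converges to (1, -3).

(1, -3)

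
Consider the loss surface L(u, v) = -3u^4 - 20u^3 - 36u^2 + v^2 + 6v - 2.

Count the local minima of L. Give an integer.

L separates as a function of u plus a function of v, so ∇L=0 decouples.
∂L/∂u = -12u(u + 2)(u + 3) = 0 at u ∈ {-3, -2, 0}; ∂L/∂v = 2(v + 3) = 0 at v ∈ {-3}.
The Hessian is diagonal: diag(L_uu, L_vv). Second derivatives: L_uu(-3)=-36, L_uu(-2)=24, L_uu(0)=-72; L_vv(-3)=2.
Local minima occur where both diagonal entries positive: (-2, -3). Count: 1.

1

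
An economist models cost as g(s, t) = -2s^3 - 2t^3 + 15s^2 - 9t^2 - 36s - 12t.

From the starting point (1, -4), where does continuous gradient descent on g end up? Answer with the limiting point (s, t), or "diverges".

g is separable, so gradient descent decouples: s follows -∂g/∂s, t follows -∂g/∂t.
∂g/∂s = -6(s - 3)(s - 2); at s=1 this is -12, so s increases.
∂g/∂t = -6(t + 1)(t + 2); at t=-4 this is -36, so t increases.
s converges to its nearest critical value 2 (a local min of the s-part); t converges to -2. The iterate converges to (2, -2).

(2, -2)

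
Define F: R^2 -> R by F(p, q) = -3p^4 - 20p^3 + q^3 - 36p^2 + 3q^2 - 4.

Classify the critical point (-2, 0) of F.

local minimum

The mixed partial ∂²F/∂p∂q is 0, so the Hessian at any point is diag(F_pp, F_qq) = diag(-12(3p^2 + 10p + 6), 6(q + 1)).
At (-2, 0): H = diag(24, 6).
Both eigenvalues are positive, so H is positive definite: a local minimum.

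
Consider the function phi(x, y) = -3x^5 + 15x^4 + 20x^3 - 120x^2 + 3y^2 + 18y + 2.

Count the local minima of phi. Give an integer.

phi separates as a function of x plus a function of y, so ∇phi=0 decouples.
∂phi/∂x = -15x(x - 4)(x - 2)(x + 2) = 0 at x ∈ {-2, 0, 2, 4}; ∂phi/∂y = 6(y + 3) = 0 at y ∈ {-3}.
The Hessian is diagonal: diag(phi_xx, phi_yy). Second derivatives: phi_xx(-2)=720, phi_xx(0)=-240, phi_xx(2)=240, phi_xx(4)=-720; phi_yy(-3)=6.
Local minima occur where both diagonal entries positive: (-2, -3), (2, -3). Count: 2.

2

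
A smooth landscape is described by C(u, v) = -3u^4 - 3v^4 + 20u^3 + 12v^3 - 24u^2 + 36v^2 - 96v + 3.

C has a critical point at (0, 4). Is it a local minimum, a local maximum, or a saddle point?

local maximum

The mixed partial ∂²C/∂u∂v is 0, so the Hessian at any point is diag(C_uu, C_vv) = diag(12(-3u^2 + 10u - 4), 36(-v^2 + 2v + 2)).
At (0, 4): H = diag(-48, -216).
Both eigenvalues are negative, so H is negative definite: a local maximum.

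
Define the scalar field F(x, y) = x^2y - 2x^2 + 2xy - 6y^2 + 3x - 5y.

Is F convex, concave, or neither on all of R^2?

neither

The term x^2y is cubic, so the Hessian is not constant.
∂²F/∂x² = 2y - 4, which takes both signs as y varies (negative for sufficiently negative y). A diagonal entry of the Hessian changing sign means the Hessian is neither positive- nor negative-semidefinite on all of R^2.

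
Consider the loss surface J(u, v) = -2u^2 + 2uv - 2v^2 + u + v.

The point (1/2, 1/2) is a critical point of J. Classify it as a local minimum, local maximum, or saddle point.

local maximum

The Hessian of J is constant: H = [[-4, 2], [2, -4]].
det(H) = (-4)·(-4) − 2² = 12.
det(H) > 0 and tr(H) = -8 < 0, so H is negative definite and the point is a local maximum.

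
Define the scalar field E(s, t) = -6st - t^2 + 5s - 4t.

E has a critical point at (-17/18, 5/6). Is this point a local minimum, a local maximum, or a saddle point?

saddle point

The Hessian of E is constant: H = [[0, -6], [-6, -2]].
det(H) = 0·(-2) − (-6)² = -36.
Since det(H) < 0, H is indefinite and the critical point is a saddle point.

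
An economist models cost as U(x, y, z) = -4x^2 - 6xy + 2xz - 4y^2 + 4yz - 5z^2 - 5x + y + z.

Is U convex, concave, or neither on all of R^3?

U is quadratic, so its Hessian is the constant matrix H = [[-8, -6, 2], [-6, -8, 4], [2, 4, -10]].
Leading principal minors: -8, 28, -216.
Signs alternate −, +, − ⇒ H ≺ 0 ⇒ concave.

concave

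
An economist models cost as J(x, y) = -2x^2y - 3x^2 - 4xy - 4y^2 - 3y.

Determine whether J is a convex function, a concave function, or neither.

neither

The term -2x^2y is cubic, so the Hessian is not constant.
∂²J/∂x² = -4y - 6, which takes both signs as y varies (negative for sufficiently large y). A diagonal entry of the Hessian changing sign means the Hessian is neither positive- nor negative-semidefinite on all of R^2.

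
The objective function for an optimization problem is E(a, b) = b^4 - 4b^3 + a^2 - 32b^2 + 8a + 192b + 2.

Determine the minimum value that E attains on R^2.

E(a,b) separates as P(a) + Q(b) + 2, so its minimum is min P + min Q + 2.
P'(a) = 2a + 8 vanishes at a ∈ {-4}; Q'(b) = 4(b - 4)(b - 3)(b + 4) vanishes at b ∈ {-4, 3, 4}.
Local minima of P (where P''>0): P(-4)=-16. Local minima of Q: Q(-4)=-768, Q(4)=256.
So the global minimum of E is P(-4) + Q(-4) + 2 = -16 − 768 + 2 = -782, attained at (-4, -4).

-782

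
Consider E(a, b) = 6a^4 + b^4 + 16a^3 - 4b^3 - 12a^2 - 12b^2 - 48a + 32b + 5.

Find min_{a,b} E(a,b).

E(a,b) separates as P(a) + Q(b) + 5, so its minimum is min P + min Q + 5.
P'(a) = 24(a - 1)(a + 1)(a + 2) vanishes at a ∈ {-2, -1, 1}; Q'(b) = 4(b - 4)(b - 1)(b + 2) vanishes at b ∈ {-2, 1, 4}.
Local minima of P (where P''>0): P(-2)=16, P(1)=-38. Local minima of Q: Q(-2)=-64, Q(4)=-64.
So the global minimum of E is P(1) + Q(-2) + 5 = -38 − 64 + 5 = -97, attained at (1, -2).

-97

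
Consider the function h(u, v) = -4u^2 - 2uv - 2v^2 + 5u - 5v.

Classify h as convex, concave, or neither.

h is quadratic, so its Hessian is the constant matrix H = [[-8, -2], [-2, -4]].
det(H) = 28, tr(H) = -12.
det(H) > 0 and tr(H) < 0, so H is negative definite everywhere: concave.

concave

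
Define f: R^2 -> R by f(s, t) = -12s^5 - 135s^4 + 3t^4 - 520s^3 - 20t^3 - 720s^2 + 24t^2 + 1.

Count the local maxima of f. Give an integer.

2

f separates as a function of s plus a function of t, so ∇f=0 decouples.
∂f/∂s = -60s(s + 2)(s + 3)(s + 4) = 0 at s ∈ {-4, -3, -2, 0}; ∂f/∂t = 12t(t - 4)(t - 1) = 0 at t ∈ {0, 1, 4}.
The Hessian is diagonal: diag(f_ss, f_tt). Second derivatives: f_ss(-4)=480, f_ss(-3)=-180, f_ss(-2)=240, f_ss(0)=-1440; f_tt(0)=48, f_tt(1)=-36, f_tt(4)=144.
Local maxima occur where both diagonal entries negative: (-3, 1), (0, 1). Count: 2.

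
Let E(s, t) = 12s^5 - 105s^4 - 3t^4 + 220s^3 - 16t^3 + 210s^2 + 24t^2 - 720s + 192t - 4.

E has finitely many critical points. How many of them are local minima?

E separates as a function of s plus a function of t, so ∇E=0 decouples.
∂E/∂s = 60(s - 4)(s - 3)(s - 1)(s + 1) = 0 at s ∈ {-1, 1, 3, 4}; ∂E/∂t = -12(t - 2)(t + 2)(t + 4) = 0 at t ∈ {-4, -2, 2}.
The Hessian is diagonal: diag(E_ss, E_tt). Second derivatives: E_ss(-1)=-2400, E_ss(1)=720, E_ss(3)=-480, E_ss(4)=900; E_tt(-4)=-144, E_tt(-2)=96, E_tt(2)=-288.
Local minima occur where both diagonal entries positive: (1, -2), (4, -2). Count: 2.

2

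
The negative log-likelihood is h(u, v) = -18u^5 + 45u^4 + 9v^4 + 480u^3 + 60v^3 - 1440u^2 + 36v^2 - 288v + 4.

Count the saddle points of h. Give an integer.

6

h separates as a function of u plus a function of v, so ∇h=0 decouples.
∂h/∂u = -90u(u - 4)(u - 2)(u + 4) = 0 at u ∈ {-4, 0, 2, 4}; ∂h/∂v = 36(v - 1)(v + 2)(v + 4) = 0 at v ∈ {-4, -2, 1}.
The Hessian is diagonal: diag(h_uu, h_vv). Second derivatives: h_uu(-4)=17280, h_uu(0)=-2880, h_uu(2)=2160, h_uu(4)=-5760; h_vv(-4)=360, h_vv(-2)=-216, h_vv(1)=540.
Saddle points occur where the two diagonal entries have opposite signs: (-4, -2), (0, -4), (0, 1), (2, -2), (4, -4), (4, 1). Count: 6.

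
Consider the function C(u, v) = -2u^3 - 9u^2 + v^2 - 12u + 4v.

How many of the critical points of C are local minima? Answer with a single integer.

C separates as a function of u plus a function of v, so ∇C=0 decouples.
∂C/∂u = -6(u + 1)(u + 2) = 0 at u ∈ {-2, -1}; ∂C/∂v = 2(v + 2) = 0 at v ∈ {-2}.
The Hessian is diagonal: diag(C_uu, C_vv). Second derivatives: C_uu(-2)=6, C_uu(-1)=-6; C_vv(-2)=2.
Local minima occur where both diagonal entries positive: (-2, -2). Count: 1.

1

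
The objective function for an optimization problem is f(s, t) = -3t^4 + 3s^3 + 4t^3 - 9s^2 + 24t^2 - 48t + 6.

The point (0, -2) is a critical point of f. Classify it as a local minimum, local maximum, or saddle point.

local maximum

The mixed partial ∂²f/∂s∂t is 0, so the Hessian at any point is diag(f_ss, f_tt) = diag(18(s - 1), 12(-3t^2 + 2t + 4)).
At (0, -2): H = diag(-18, -144).
Both eigenvalues are negative, so H is negative definite: a local maximum.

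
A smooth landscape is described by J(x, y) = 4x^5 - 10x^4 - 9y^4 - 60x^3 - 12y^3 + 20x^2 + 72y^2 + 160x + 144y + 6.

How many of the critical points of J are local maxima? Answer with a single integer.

4

J separates as a function of x plus a function of y, so ∇J=0 decouples.
∂J/∂x = 20(x - 4)(x - 1)(x + 1)(x + 2) = 0 at x ∈ {-2, -1, 1, 4}; ∂J/∂y = -36(y - 2)(y + 1)(y + 2) = 0 at y ∈ {-2, -1, 2}.
The Hessian is diagonal: diag(J_xx, J_yy). Second derivatives: J_xx(-2)=-360, J_xx(-1)=200, J_xx(1)=-360, J_xx(4)=1800; J_yy(-2)=-144, J_yy(-1)=108, J_yy(2)=-432.
Local maxima occur where both diagonal entries negative: (-2, -2), (-2, 2), (1, -2), (1, 2). Count: 4.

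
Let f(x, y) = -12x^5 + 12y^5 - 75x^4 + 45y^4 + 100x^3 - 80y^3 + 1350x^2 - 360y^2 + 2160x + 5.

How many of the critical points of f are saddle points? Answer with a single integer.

f separates as a function of x plus a function of y, so ∇f=0 decouples.
∂f/∂x = -60(x - 3)(x + 1)(x + 3)(x + 4) = 0 at x ∈ {-4, -3, -1, 3}; ∂f/∂y = 60y(y - 2)(y + 2)(y + 3) = 0 at y ∈ {-3, -2, 0, 2}.
The Hessian is diagonal: diag(f_xx, f_yy). Second derivatives: f_xx(-4)=1260, f_xx(-3)=-720, f_xx(-1)=1440, f_xx(3)=-10080; f_yy(-3)=-900, f_yy(-2)=480, f_yy(0)=-720, f_yy(2)=2400.
Saddle points occur where the two diagonal entries have opposite signs: (-4, -3), (-4, 0), (-3, -2), (-3, 2), (-1, -3), (-1, 0), (3, -2), (3, 2). Count: 8.

8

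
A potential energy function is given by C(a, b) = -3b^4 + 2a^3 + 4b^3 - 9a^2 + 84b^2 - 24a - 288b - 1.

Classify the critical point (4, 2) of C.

local minimum

The mixed partial ∂²C/∂a∂b is 0, so the Hessian at any point is diag(C_aa, C_bb) = diag(6(2a - 3), 12(-3b^2 + 2b + 14)).
At (4, 2): H = diag(30, 72).
Both eigenvalues are positive, so H is positive definite: a local minimum.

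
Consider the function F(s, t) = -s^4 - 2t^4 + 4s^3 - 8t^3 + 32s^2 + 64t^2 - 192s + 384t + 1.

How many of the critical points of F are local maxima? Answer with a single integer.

F separates as a function of s plus a function of t, so ∇F=0 decouples.
∂F/∂s = -4(s - 4)(s - 3)(s + 4) = 0 at s ∈ {-4, 3, 4}; ∂F/∂t = -8(t - 4)(t + 3)(t + 4) = 0 at t ∈ {-4, -3, 4}.
The Hessian is diagonal: diag(F_ss, F_tt). Second derivatives: F_ss(-4)=-224, F_ss(3)=28, F_ss(4)=-32; F_tt(-4)=-64, F_tt(-3)=56, F_tt(4)=-448.
Local maxima occur where both diagonal entries negative: (-4, -4), (-4, 4), (4, -4), (4, 4). Count: 4.

4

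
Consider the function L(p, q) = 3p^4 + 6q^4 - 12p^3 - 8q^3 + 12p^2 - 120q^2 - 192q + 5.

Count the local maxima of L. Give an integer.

L separates as a function of p plus a function of q, so ∇L=0 decouples.
∂L/∂p = 12p(p - 2)(p - 1) = 0 at p ∈ {0, 1, 2}; ∂L/∂q = 24(q - 4)(q + 1)(q + 2) = 0 at q ∈ {-2, -1, 4}.
The Hessian is diagonal: diag(L_pp, L_qq). Second derivatives: L_pp(0)=24, L_pp(1)=-12, L_pp(2)=24; L_qq(-2)=144, L_qq(-1)=-120, L_qq(4)=720.
Local maxima occur where both diagonal entries negative: (1, -1). Count: 1.

1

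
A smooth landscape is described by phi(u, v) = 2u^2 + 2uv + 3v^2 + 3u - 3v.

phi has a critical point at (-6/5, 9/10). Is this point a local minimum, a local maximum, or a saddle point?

The Hessian of phi is constant: H = [[4, 2], [2, 6]].
det(H) = 4·6 − 2² = 20.
det(H) > 0 and tr(H) = 10 > 0, so H is positive definite and the point is a local minimum.

local minimum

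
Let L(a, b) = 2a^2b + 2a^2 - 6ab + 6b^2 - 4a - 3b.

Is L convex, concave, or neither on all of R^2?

neither

The term 2a^2b is cubic, so the Hessian is not constant.
∂²L/∂a² = 4b + 4, which takes both signs as b varies (negative for sufficiently negative b). A diagonal entry of the Hessian changing sign means the Hessian is neither positive- nor negative-semidefinite on all of R^2.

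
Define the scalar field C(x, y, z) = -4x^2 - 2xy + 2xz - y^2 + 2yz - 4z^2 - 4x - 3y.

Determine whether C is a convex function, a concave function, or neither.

concave

C is quadratic, so its Hessian is the constant matrix H = [[-8, -2, 2], [-2, -2, 2], [2, 2, -8]].
Leading principal minors: -8, 12, -72.
Signs alternate −, +, − ⇒ H ≺ 0 ⇒ concave.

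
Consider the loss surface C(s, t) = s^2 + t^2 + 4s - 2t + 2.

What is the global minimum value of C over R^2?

C(s,t) separates as P(s) + Q(t) + 2, so its minimum is min P + min Q + 2.
P'(s) = 2s + 4 vanishes at s ∈ {-2}; Q'(t) = 2(t - 1) vanishes at t ∈ {1}.
Local minima of P (where P''>0): P(-2)=-4. Local minima of Q: Q(1)=-1.
So the global minimum of C is P(-2) + Q(1) + 2 = -4 − 1 + 2 = -3, attained at (-2, 1).

-3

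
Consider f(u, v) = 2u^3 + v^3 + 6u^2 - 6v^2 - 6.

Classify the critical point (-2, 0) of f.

local maximum

The mixed partial ∂²f/∂u∂v is 0, so the Hessian at any point is diag(f_uu, f_vv) = diag(12(u + 1), 6(v - 2)).
At (-2, 0): H = diag(-12, -12).
Both eigenvalues are negative, so H is negative definite: a local maximum.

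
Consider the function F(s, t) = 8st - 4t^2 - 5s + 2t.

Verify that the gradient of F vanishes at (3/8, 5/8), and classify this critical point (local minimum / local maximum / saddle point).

saddle point

∇F = (8t - 5, 8s - 8t + 2); substituting (3/8, 5/8) gives ∇F = (0, 0), so (3/8, 5/8) is indeed a critical point.
The Hessian of F is constant: H = [[0, 8], [8, -8]].
det(H) = 0·(-8) − 8² = -64.
Since det(H) < 0, H is indefinite and the critical point is a saddle point.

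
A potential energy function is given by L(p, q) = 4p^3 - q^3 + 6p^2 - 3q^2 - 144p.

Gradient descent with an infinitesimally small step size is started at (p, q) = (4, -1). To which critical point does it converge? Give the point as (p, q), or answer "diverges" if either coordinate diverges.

L is separable, so gradient descent decouples: p follows -∂L/∂p, q follows -∂L/∂q.
∂L/∂p = 12(p - 3)(p + 4); at p=4 this is 96, so p decreases.
∂L/∂q = -3q(q + 2); at q=-1 this is 3, so q decreases.
p converges to its nearest critical value 3 (a local min of the p-part); q converges to -2. The iterate converges to (3, -2).

(3, -2)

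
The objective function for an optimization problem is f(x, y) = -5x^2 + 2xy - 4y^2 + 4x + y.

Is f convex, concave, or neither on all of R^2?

f is quadratic, so its Hessian is the constant matrix H = [[-10, 2], [2, -8]].
det(H) = 76, tr(H) = -18.
det(H) > 0 and tr(H) < 0, so H is negative definite everywhere: concave.

concave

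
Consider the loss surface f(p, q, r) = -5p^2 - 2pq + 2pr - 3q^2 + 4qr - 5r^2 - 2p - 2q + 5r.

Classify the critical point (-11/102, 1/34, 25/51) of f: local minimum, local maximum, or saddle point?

The Hessian is constant: H = [[-10, -2, 2], [-2, -6, 4], [2, 4, -10]].
Leading principal minors: Δ₁ = -10, Δ₂ = 56, Δ₃ = -408.
The minors alternate sign starting negative (−, +, −), so H is negative definite: a local maximum.

local maximum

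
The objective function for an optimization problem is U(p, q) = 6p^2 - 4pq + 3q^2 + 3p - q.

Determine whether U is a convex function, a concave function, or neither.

convex

U is quadratic, so its Hessian is the constant matrix H = [[12, -4], [-4, 6]].
det(H) = 56, tr(H) = 18.
det(H) > 0 and tr(H) > 0, so H is positive definite everywhere: convex.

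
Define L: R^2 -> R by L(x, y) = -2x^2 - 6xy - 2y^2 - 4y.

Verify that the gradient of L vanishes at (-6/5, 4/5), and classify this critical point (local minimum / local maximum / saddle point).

∇L = (-4x - 6y, -6x - 4y - 4); substituting (-6/5, 4/5) gives ∇L = (0, 0), so (-6/5, 4/5) is indeed a critical point.
The Hessian of L is constant: H = [[-4, -6], [-6, -4]].
det(H) = (-4)·(-4) − (-6)² = -20.
Since det(H) < 0, H is indefinite and the critical point is a saddle point.

saddle point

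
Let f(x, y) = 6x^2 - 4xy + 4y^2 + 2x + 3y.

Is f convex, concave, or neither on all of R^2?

f is quadratic, so its Hessian is the constant matrix H = [[12, -4], [-4, 8]].
det(H) = 80, tr(H) = 20.
det(H) > 0 and tr(H) > 0, so H is positive definite everywhere: convex.

convex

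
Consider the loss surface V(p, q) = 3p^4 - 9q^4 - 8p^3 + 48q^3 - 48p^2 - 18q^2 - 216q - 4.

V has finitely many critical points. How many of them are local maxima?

V separates as a function of p plus a function of q, so ∇V=0 decouples.
∂V/∂p = 12p(p - 4)(p + 2) = 0 at p ∈ {-2, 0, 4}; ∂V/∂q = -36(q - 3)(q - 2)(q + 1) = 0 at q ∈ {-1, 2, 3}.
The Hessian is diagonal: diag(V_pp, V_qq). Second derivatives: V_pp(-2)=144, V_pp(0)=-96, V_pp(4)=288; V_qq(-1)=-432, V_qq(2)=108, V_qq(3)=-144.
Local maxima occur where both diagonal entries negative: (0, -1), (0, 3). Count: 2.

2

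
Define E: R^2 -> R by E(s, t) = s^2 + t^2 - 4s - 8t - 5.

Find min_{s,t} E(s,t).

-25

E(s,t) separates as P(s) + Q(t) − 5, so its minimum is min P + min Q − 5.
P'(s) = 2s - 4 vanishes at s ∈ {2}; Q'(t) = 2(t - 4) vanishes at t ∈ {4}.
Local minima of P (where P''>0): P(2)=-4. Local minima of Q: Q(4)=-16.
So the global minimum of E is P(2) + Q(4) − 5 = -4 − 16 − 5 = -25, attained at (2, 4).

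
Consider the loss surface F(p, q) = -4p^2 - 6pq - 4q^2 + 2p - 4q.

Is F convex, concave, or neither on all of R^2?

concave

F is quadratic, so its Hessian is the constant matrix H = [[-8, -6], [-6, -8]].
det(H) = 28, tr(H) = -16.
det(H) > 0 and tr(H) < 0, so H is negative definite everywhere: concave.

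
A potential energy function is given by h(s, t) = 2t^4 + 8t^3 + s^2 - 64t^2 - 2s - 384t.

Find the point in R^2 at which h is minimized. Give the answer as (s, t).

(1, 4)

h(s,t) separates as P(s) + Q(t), so its minimum is min P + min Q.
P'(s) = 2s - 2 vanishes at s ∈ {1}; Q'(t) = 8(t - 4)(t + 3)(t + 4) vanishes at t ∈ {-4, -3, 4}.
Local minima of P (where P''>0): P(1)=-1. Local minima of Q: Q(-4)=512, Q(4)=-1536.
So the global minimum of h is P(1) + Q(4) = -1 − 1536 = -1537, attained at (1, 4).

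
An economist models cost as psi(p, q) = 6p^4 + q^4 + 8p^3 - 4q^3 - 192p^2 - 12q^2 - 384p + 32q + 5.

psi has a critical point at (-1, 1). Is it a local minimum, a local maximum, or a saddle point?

The mixed partial ∂²psi/∂p∂q is 0, so the Hessian at any point is diag(psi_pp, psi_qq) = diag(24(3p^2 + 2p - 16), 12(q^2 - 2q - 2)).
At (-1, 1): H = diag(-360, -36).
Both eigenvalues are negative, so H is negative definite: a local maximum.

local maximum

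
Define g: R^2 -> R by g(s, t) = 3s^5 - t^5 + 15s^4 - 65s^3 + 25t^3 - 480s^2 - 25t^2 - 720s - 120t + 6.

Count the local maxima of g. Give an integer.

4

g separates as a function of s plus a function of t, so ∇g=0 decouples.
∂g/∂s = 15(s - 4)(s + 1)(s + 3)(s + 4) = 0 at s ∈ {-4, -3, -1, 4}; ∂g/∂t = -5(t - 3)(t - 2)(t + 1)(t + 4) = 0 at t ∈ {-4, -1, 2, 3}.
The Hessian is diagonal: diag(g_ss, g_tt). Second derivatives: g_ss(-4)=-360, g_ss(-3)=210, g_ss(-1)=-450, g_ss(4)=4200; g_tt(-4)=630, g_tt(-1)=-180, g_tt(2)=90, g_tt(3)=-140.
Local maxima occur where both diagonal entries negative: (-4, -1), (-4, 3), (-1, -1), (-1, 3). Count: 4.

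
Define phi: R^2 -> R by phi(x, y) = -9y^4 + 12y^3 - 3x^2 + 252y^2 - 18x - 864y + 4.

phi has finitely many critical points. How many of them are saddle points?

1

phi separates as a function of x plus a function of y, so ∇phi=0 decouples.
∂phi/∂x = -6(x + 3) = 0 at x ∈ {-3}; ∂phi/∂y = -36(y - 3)(y - 2)(y + 4) = 0 at y ∈ {-4, 2, 3}.
The Hessian is diagonal: diag(phi_xx, phi_yy). Second derivatives: phi_xx(-3)=-6; phi_yy(-4)=-1512, phi_yy(2)=216, phi_yy(3)=-252.
Saddle points occur where the two diagonal entries have opposite signs: (-3, 2). Count: 1.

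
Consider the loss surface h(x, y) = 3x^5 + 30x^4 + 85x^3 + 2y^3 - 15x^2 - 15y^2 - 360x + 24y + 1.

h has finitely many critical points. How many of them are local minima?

2

h separates as a function of x plus a function of y, so ∇h=0 decouples.
∂h/∂x = 15(x - 1)(x + 2)(x + 3)(x + 4) = 0 at x ∈ {-4, -3, -2, 1}; ∂h/∂y = 6(y - 4)(y - 1) = 0 at y ∈ {1, 4}.
The Hessian is diagonal: diag(h_xx, h_yy). Second derivatives: h_xx(-4)=-150, h_xx(-3)=60, h_xx(-2)=-90, h_xx(1)=900; h_yy(1)=-18, h_yy(4)=18.
Local minima occur where both diagonal entries positive: (-3, 4), (1, 4). Count: 2.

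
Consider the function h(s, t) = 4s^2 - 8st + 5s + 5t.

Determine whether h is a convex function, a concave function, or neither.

neither

h is quadratic, so its Hessian is the constant matrix H = [[8, -8], [-8, 0]].
det(H) = -64, tr(H) = 8.
det(H) < 0, so H is indefinite: neither convex nor concave.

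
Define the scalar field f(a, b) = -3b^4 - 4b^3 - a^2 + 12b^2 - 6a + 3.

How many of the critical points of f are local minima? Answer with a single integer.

0

f separates as a function of a plus a function of b, so ∇f=0 decouples.
∂f/∂a = -2(a + 3) = 0 at a ∈ {-3}; ∂f/∂b = -12b(b - 1)(b + 2) = 0 at b ∈ {-2, 0, 1}.
The Hessian is diagonal: diag(f_aa, f_bb). Second derivatives: f_aa(-3)=-2; f_bb(-2)=-72, f_bb(0)=24, f_bb(1)=-36.
Local minima occur where both diagonal entries positive: none. Count: 0.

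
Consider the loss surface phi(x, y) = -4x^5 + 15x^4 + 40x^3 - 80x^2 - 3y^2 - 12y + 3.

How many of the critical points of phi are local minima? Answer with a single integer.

phi separates as a function of x plus a function of y, so ∇phi=0 decouples.
∂phi/∂x = -20x(x - 4)(x - 1)(x + 2) = 0 at x ∈ {-2, 0, 1, 4}; ∂phi/∂y = -6(y + 2) = 0 at y ∈ {-2}.
The Hessian is diagonal: diag(phi_xx, phi_yy). Second derivatives: phi_xx(-2)=720, phi_xx(0)=-160, phi_xx(1)=180, phi_xx(4)=-1440; phi_yy(-2)=-6.
Local minima occur where both diagonal entries positive: none. Count: 0.

0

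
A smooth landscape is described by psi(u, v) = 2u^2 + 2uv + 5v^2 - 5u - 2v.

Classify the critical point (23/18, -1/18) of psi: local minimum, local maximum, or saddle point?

The Hessian of psi is constant: H = [[4, 2], [2, 10]].
det(H) = 4·10 − 2² = 36.
det(H) > 0 and tr(H) = 14 > 0, so H is positive definite and the point is a local minimum.

local minimum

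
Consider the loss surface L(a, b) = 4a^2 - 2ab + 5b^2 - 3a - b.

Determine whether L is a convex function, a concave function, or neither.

L is quadratic, so its Hessian is the constant matrix H = [[8, -2], [-2, 10]].
det(H) = 76, tr(H) = 18.
det(H) > 0 and tr(H) > 0, so H is positive definite everywhere: convex.

convex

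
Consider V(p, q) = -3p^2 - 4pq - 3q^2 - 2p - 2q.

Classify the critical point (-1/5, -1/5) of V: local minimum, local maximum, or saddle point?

The Hessian of V is constant: H = [[-6, -4], [-4, -6]].
det(H) = (-6)·(-6) − (-4)² = 20.
det(H) > 0 and tr(H) = -12 < 0, so H is negative definite and the point is a local maximum.

local maximum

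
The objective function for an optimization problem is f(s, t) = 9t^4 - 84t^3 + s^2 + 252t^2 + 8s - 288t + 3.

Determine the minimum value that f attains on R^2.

f(s,t) separates as P(s) + Q(t) + 3, so its minimum is min P + min Q + 3.
P'(s) = 2s + 8 vanishes at s ∈ {-4}; Q'(t) = 36(t - 4)(t - 2)(t - 1) vanishes at t ∈ {1, 2, 4}.
Local minima of P (where P''>0): P(-4)=-16. Local minima of Q: Q(1)=-111, Q(4)=-192.
So the global minimum of f is P(-4) + Q(4) + 3 = -16 − 192 + 3 = -205, attained at (-4, 4).

-205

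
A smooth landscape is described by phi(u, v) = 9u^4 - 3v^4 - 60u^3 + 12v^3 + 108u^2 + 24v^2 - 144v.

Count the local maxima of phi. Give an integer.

phi separates as a function of u plus a function of v, so ∇phi=0 decouples.
∂phi/∂u = 36u(u - 3)(u - 2) = 0 at u ∈ {0, 2, 3}; ∂phi/∂v = -12(v - 3)(v - 2)(v + 2) = 0 at v ∈ {-2, 2, 3}.
The Hessian is diagonal: diag(phi_uu, phi_vv). Second derivatives: phi_uu(0)=216, phi_uu(2)=-72, phi_uu(3)=108; phi_vv(-2)=-240, phi_vv(2)=48, phi_vv(3)=-60.
Local maxima occur where both diagonal entries negative: (2, -2), (2, 3). Count: 2.

2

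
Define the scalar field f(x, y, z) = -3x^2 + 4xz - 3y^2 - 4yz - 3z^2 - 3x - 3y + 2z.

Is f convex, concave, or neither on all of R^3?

f is quadratic, so its Hessian is the constant matrix H = [[-6, 0, 4], [0, -6, -4], [4, -4, -6]].
Leading principal minors: -6, 36, -24.
Signs alternate −, +, − ⇒ H ≺ 0 ⇒ concave.

concave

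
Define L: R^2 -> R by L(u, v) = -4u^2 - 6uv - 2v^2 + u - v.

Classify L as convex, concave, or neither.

L is quadratic, so its Hessian is the constant matrix H = [[-8, -6], [-6, -4]].
det(H) = -4, tr(H) = -12.
det(H) < 0, so H is indefinite: neither convex nor concave.

neither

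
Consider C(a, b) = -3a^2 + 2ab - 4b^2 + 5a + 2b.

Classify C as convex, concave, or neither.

C is quadratic, so its Hessian is the constant matrix H = [[-6, 2], [2, -8]].
det(H) = 44, tr(H) = -14.
det(H) > 0 and tr(H) < 0, so H is negative definite everywhere: concave.

concave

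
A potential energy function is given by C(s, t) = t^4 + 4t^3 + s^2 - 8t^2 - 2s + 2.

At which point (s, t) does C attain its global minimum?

(1, -4)

C(s,t) separates as P(s) + Q(t) + 2, so its minimum is min P + min Q + 2.
P'(s) = 2s - 2 vanishes at s ∈ {1}; Q'(t) = 4t(t - 1)(t + 4) vanishes at t ∈ {-4, 0, 1}.
Local minima of P (where P''>0): P(1)=-1. Local minima of Q: Q(-4)=-128, Q(1)=-3.
So the global minimum of C is P(1) + Q(-4) + 2 = -1 − 128 + 2 = -127, attained at (1, -4).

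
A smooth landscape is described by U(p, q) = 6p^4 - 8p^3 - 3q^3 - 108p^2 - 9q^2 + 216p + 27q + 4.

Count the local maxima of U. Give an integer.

1

U separates as a function of p plus a function of q, so ∇U=0 decouples.
∂U/∂p = 24(p - 3)(p - 1)(p + 3) = 0 at p ∈ {-3, 1, 3}; ∂U/∂q = -9(q - 1)(q + 3) = 0 at q ∈ {-3, 1}.
The Hessian is diagonal: diag(U_pp, U_qq). Second derivatives: U_pp(-3)=576, U_pp(1)=-192, U_pp(3)=288; U_qq(-3)=36, U_qq(1)=-36.
Local maxima occur where both diagonal entries negative: (1, 1). Count: 1.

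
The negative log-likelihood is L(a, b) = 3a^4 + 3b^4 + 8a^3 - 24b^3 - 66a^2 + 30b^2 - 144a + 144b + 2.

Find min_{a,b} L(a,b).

L(a,b) separates as P(a) + Q(b) + 2, so its minimum is min P + min Q + 2.
P'(a) = 12(a - 3)(a + 1)(a + 4) vanishes at a ∈ {-4, -1, 3}; Q'(b) = 12(b - 4)(b - 3)(b + 1) vanishes at b ∈ {-1, 3, 4}.
Local minima of P (where P''>0): P(-4)=-224, P(3)=-567. Local minima of Q: Q(-1)=-87, Q(4)=288.
So the global minimum of L is P(3) + Q(-1) + 2 = -567 − 87 + 2 = -652, attained at (3, -1).

-652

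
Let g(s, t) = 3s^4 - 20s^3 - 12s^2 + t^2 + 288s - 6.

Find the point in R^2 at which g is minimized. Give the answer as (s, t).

g(s,t) separates as P(s) + Q(t) − 6, so its minimum is min P + min Q − 6.
P'(s) = 12(s - 4)(s - 3)(s + 2) vanishes at s ∈ {-2, 3, 4}; Q'(t) = 2t vanishes at t ∈ {0}.
Local minima of P (where P''>0): P(-2)=-416, P(4)=448. Local minima of Q: Q(0)=0.
So the global minimum of g is P(-2) + Q(0) − 6 = -416 + 0 − 6 = -422, attained at (-2, 0).

(-2, 0)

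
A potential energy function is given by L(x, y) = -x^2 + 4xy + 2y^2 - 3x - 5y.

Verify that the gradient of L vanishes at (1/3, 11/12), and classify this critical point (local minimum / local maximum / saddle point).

∇L = (-2x + 4y - 3, 4x + 4y - 5); substituting (1/3, 11/12) gives ∇L = (0, 0), so (1/3, 11/12) is indeed a critical point.
The Hessian of L is constant: H = [[-2, 4], [4, 4]].
det(H) = (-2)·4 − 4² = -24.
Since det(H) < 0, H is indefinite and the critical point is a saddle point.

saddle point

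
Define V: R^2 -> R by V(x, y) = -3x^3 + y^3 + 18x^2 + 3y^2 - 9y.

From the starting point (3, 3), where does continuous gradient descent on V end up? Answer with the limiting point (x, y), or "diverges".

V is separable, so gradient descent decouples: x follows -∂V/∂x, y follows -∂V/∂y.
∂V/∂x = -9x(x - 4); at x=3 this is 27, so x decreases.
∂V/∂y = 3(y - 1)(y + 3); at y=3 this is 36, so y decreases.
x converges to its nearest critical value 0 (a local min of the x-part); y converges to 1. The iterate converges to (0, 1).

(0, 1)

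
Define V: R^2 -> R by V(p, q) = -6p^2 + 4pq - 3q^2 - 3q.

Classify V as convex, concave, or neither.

concave

V is quadratic, so its Hessian is the constant matrix H = [[-12, 4], [4, -6]].
det(H) = 56, tr(H) = -18.
det(H) > 0 and tr(H) < 0, so H is negative definite everywhere: concave.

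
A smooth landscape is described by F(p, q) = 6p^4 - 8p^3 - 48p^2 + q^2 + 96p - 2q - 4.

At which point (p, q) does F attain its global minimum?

(-2, 1)

F(p,q) separates as A(p) + B(q) − 4, so its minimum is min A + min B − 4.
A'(p) = 24(p - 2)(p - 1)(p + 2) vanishes at p ∈ {-2, 1, 2}; B'(q) = 2q - 2 vanishes at q ∈ {1}.
Local minima of A (where A''>0): A(-2)=-224, A(2)=32. Local minima of B: B(1)=-1.
So the global minimum of F is A(-2) + B(1) − 4 = -224 − 1 − 4 = -229, attained at (-2, 1).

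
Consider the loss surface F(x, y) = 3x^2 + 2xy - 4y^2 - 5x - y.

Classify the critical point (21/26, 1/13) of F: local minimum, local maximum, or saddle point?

The Hessian of F is constant: H = [[6, 2], [2, -8]].
det(H) = 6·(-8) − 2² = -52.
Since det(H) < 0, H is indefinite and the critical point is a saddle point.

saddle point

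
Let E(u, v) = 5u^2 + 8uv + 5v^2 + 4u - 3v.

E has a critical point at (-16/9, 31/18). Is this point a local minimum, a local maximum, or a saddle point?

The Hessian of E is constant: H = [[10, 8], [8, 10]].
det(H) = 10·10 − 8² = 36.
det(H) > 0 and tr(H) = 20 > 0, so H is positive definite and the point is a local minimum.

local minimum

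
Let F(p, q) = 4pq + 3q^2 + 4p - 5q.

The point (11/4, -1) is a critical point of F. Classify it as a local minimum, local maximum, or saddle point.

The Hessian of F is constant: H = [[0, 4], [4, 6]].
det(H) = 0·6 − 4² = -16.
Since det(H) < 0, H is indefinite and the critical point is a saddle point.

saddle point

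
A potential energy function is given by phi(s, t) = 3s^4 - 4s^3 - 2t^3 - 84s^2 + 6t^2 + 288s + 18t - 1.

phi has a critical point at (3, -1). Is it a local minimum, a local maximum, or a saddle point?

local minimum

The mixed partial ∂²phi/∂s∂t is 0, so the Hessian at any point is diag(phi_ss, phi_tt) = diag(12(3s^2 - 2s - 14), 12(-t + 1)).
At (3, -1): H = diag(84, 24).
Both eigenvalues are positive, so H is positive definite: a local minimum.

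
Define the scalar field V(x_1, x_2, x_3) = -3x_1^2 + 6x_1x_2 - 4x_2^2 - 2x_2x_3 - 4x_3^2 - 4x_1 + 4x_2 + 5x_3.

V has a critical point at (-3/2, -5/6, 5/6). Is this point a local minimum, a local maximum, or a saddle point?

local maximum

The Hessian is constant: H = [[-6, 6, 0], [6, -8, -2], [0, -2, -8]].
Leading principal minors: Δ₁ = -6, Δ₂ = 12, Δ₃ = -72.
The minors alternate sign starting negative (−, +, −), so H is negative definite: a local maximum.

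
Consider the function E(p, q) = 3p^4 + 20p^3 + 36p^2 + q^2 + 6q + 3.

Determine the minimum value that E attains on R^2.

E(p,q) separates as A(p) + B(q) + 3, so its minimum is min A + min B + 3.
A'(p) = 12p(p + 2)(p + 3) vanishes at p ∈ {-3, -2, 0}; B'(q) = 2q + 6 vanishes at q ∈ {-3}.
Local minima of A (where A''>0): A(-3)=27, A(0)=0. Local minima of B: B(-3)=-9.
So the global minimum of E is A(0) + B(-3) + 3 = 0 − 9 + 3 = -6, attained at (0, -3).

-6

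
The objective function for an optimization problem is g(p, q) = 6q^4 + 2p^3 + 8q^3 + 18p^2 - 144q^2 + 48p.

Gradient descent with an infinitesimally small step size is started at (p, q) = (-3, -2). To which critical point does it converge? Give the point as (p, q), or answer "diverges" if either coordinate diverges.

g is separable, so gradient descent decouples: p follows -∂g/∂p, q follows -∂g/∂q.
∂g/∂p = 6(p + 2)(p + 4); at p=-3 this is -6, so p increases.
∂g/∂q = 24q(q - 3)(q + 4); at q=-2 this is 480, so q decreases.
p converges to its nearest critical value -2 (a local min of the p-part); q converges to -4. The iterate converges to (-2, -4).

(-2, -4)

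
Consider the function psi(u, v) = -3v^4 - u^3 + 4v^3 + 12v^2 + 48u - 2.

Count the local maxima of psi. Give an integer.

psi separates as a function of u plus a function of v, so ∇psi=0 decouples.
∂psi/∂u = -3(u - 4)(u + 4) = 0 at u ∈ {-4, 4}; ∂psi/∂v = -12v(v - 2)(v + 1) = 0 at v ∈ {-1, 0, 2}.
The Hessian is diagonal: diag(psi_uu, psi_vv). Second derivatives: psi_uu(-4)=24, psi_uu(4)=-24; psi_vv(-1)=-36, psi_vv(0)=24, psi_vv(2)=-72.
Local maxima occur where both diagonal entries negative: (4, -1), (4, 2). Count: 2.

2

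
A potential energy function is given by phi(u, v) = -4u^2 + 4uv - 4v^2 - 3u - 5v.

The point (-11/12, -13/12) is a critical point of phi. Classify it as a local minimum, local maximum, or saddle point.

local maximum

The Hessian of phi is constant: H = [[-8, 4], [4, -8]].
det(H) = (-8)·(-8) − 4² = 48.
det(H) > 0 and tr(H) = -16 < 0, so H is negative definite and the point is a local maximum.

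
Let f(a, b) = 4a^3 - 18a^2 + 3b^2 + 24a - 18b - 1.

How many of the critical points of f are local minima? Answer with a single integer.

1

f separates as a function of a plus a function of b, so ∇f=0 decouples.
∂f/∂a = 12(a - 2)(a - 1) = 0 at a ∈ {1, 2}; ∂f/∂b = 6(b - 3) = 0 at b ∈ {3}.
The Hessian is diagonal: diag(f_aa, f_bb). Second derivatives: f_aa(1)=-12, f_aa(2)=12; f_bb(3)=6.
Local minima occur where both diagonal entries positive: (2, 3). Count: 1.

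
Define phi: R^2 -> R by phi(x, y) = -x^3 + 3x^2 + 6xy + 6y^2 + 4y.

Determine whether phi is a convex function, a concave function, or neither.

The term -x^3 is cubic, so the Hessian is not constant.
∂²phi/∂x² = -6x + 6, which takes both signs as x varies (negative for sufficiently large x). A diagonal entry of the Hessian changing sign means the Hessian is neither positive- nor negative-semidefinite on all of R^2.

neither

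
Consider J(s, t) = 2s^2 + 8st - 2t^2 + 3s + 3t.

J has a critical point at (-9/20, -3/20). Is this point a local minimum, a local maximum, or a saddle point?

The Hessian of J is constant: H = [[4, 8], [8, -4]].
det(H) = 4·(-4) − 8² = -80.
Since det(H) < 0, H is indefinite and the critical point is a saddle point.

saddle point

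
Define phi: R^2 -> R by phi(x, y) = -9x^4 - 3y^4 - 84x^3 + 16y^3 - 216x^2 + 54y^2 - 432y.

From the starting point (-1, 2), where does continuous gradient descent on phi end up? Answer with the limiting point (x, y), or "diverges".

phi is separable, so gradient descent decouples: x follows -∂phi/∂x, y follows -∂phi/∂y.
∂phi/∂x = -36x(x + 3)(x + 4); at x=-1 this is 216, so x decreases.
∂phi/∂y = -12(y - 4)(y - 3)(y + 3); at y=2 this is -120, so y increases.
x converges to its nearest critical value -3 (a local min of the x-part); y converges to 3. The iterate converges to (-3, 3).

(-3, 3)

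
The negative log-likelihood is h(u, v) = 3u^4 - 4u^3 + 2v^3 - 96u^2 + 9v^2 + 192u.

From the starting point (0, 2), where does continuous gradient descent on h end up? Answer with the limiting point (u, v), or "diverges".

(-4, 0)

h is separable, so gradient descent decouples: u follows -∂h/∂u, v follows -∂h/∂v.
∂h/∂u = 12(u - 4)(u - 1)(u + 4); at u=0 this is 192, so u decreases.
∂h/∂v = 6v(v + 3); at v=2 this is 60, so v decreases.
u converges to its nearest critical value -4 (a local min of the u-part); v converges to 0. The iterate converges to (-4, 0).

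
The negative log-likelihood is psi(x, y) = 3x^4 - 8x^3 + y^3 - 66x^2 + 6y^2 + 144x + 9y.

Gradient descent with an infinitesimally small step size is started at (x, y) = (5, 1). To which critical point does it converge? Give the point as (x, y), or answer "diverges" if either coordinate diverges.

(4, -1)

psi is separable, so gradient descent decouples: x follows -∂psi/∂x, y follows -∂psi/∂y.
∂psi/∂x = 12(x - 4)(x - 1)(x + 3); at x=5 this is 384, so x decreases.
∂psi/∂y = 3(y + 1)(y + 3); at y=1 this is 24, so y decreases.
x converges to its nearest critical value 4 (a local min of the x-part); y converges to -1. The iterate converges to (4, -1).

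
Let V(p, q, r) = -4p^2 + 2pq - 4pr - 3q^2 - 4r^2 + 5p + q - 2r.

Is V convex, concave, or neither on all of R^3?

concave

V is quadratic, so its Hessian is the constant matrix H = [[-8, 2, -4], [2, -6, 0], [-4, 0, -8]].
Leading principal minors: -8, 44, -256.
Signs alternate −, +, − ⇒ H ≺ 0 ⇒ concave.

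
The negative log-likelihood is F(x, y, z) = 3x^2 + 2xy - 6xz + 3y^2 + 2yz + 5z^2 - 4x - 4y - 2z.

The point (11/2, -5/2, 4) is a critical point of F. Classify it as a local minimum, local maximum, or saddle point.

The Hessian is constant: H = [[6, 2, -6], [2, 6, 2], [-6, 2, 10]].
Leading principal minors: Δ₁ = 6, Δ₂ = 32, Δ₃ = 32.
All leading minors are positive, so H is positive definite: a local minimum.

local minimum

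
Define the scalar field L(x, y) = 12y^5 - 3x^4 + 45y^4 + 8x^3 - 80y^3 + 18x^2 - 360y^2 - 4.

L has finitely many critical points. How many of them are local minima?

L separates as a function of x plus a function of y, so ∇L=0 decouples.
∂L/∂x = -12x(x - 3)(x + 1) = 0 at x ∈ {-1, 0, 3}; ∂L/∂y = 60y(y - 2)(y + 2)(y + 3) = 0 at y ∈ {-3, -2, 0, 2}.
The Hessian is diagonal: diag(L_xx, L_yy). Second derivatives: L_xx(-1)=-48, L_xx(0)=36, L_xx(3)=-144; L_yy(-3)=-900, L_yy(-2)=480, L_yy(0)=-720, L_yy(2)=2400.
Local minima occur where both diagonal entries positive: (0, -2), (0, 2). Count: 2.

2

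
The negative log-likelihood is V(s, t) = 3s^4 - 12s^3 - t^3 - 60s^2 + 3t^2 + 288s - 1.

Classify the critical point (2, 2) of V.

local maximum

The mixed partial ∂²V/∂s∂t is 0, so the Hessian at any point is diag(V_ss, V_tt) = diag(12(3s^2 - 6s - 10), 6(-t + 1)).
At (2, 2): H = diag(-120, -6).
Both eigenvalues are negative, so H is negative definite: a local maximum.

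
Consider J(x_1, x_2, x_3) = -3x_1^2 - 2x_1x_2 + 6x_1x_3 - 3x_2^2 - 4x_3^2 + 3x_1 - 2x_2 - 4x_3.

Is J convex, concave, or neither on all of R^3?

J is quadratic, so its Hessian is the constant matrix H = [[-6, -2, 6], [-2, -6, 0], [6, 0, -8]].
Leading principal minors: -6, 32, -40.
Signs alternate −, +, − ⇒ H ≺ 0 ⇒ concave.

concave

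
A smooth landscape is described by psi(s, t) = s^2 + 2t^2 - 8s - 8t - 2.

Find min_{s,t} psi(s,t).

-26

psi(s,t) separates as P(s) + Q(t) − 2, so its minimum is min P + min Q − 2.
P'(s) = 2s - 8 vanishes at s ∈ {4}; Q'(t) = 4(t - 2) vanishes at t ∈ {2}.
Local minima of P (where P''>0): P(4)=-16. Local minima of Q: Q(2)=-8.
So the global minimum of psi is P(4) + Q(2) − 2 = -16 − 8 − 2 = -26, attained at (4, 2).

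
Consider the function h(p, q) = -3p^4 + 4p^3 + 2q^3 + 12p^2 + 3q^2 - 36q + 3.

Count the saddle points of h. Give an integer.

h separates as a function of p plus a function of q, so ∇h=0 decouples.
∂h/∂p = -12p(p - 2)(p + 1) = 0 at p ∈ {-1, 0, 2}; ∂h/∂q = 6(q - 2)(q + 3) = 0 at q ∈ {-3, 2}.
The Hessian is diagonal: diag(h_pp, h_qq). Second derivatives: h_pp(-1)=-36, h_pp(0)=24, h_pp(2)=-72; h_qq(-3)=-30, h_qq(2)=30.
Saddle points occur where the two diagonal entries have opposite signs: (-1, 2), (0, -3), (2, 2). Count: 3.

3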